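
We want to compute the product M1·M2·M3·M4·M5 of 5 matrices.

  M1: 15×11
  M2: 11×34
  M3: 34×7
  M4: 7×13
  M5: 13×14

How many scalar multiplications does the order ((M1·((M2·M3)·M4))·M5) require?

8494

(M2·M3): 11×34 by 34×7 → 11×7, cost 11·34·7 = 2618
((M2·M3)·M4): 11×7 by 7×13 → 11×13, cost 11·7·13 = 1001; cumulative 3619
(M1·((M2·M3)·M4)): 15×11 by 11×13 → 15×13, cost 15·11·13 = 2145; cumulative 5764
((M1·((M2·M3)·M4))·M5): 15×13 by 13×14 → 15×14, cost 15·13·14 = 2730; cumulative 8494
Total: 8494 scalar multiplications.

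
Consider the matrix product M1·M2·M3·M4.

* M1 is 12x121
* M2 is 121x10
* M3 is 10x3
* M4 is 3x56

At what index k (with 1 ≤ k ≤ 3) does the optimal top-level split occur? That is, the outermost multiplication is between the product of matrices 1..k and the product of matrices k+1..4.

3

Adjacent pairs: M1M2 = 12·121·10 = 14520; M2M3 = 121·10·3 = 3630; M3M4 = 10·3·56 = 1680.
Length 3: M1..M3: k=1: 0+3630+12·121·3=7986; k=2: 14520+0+12·10·3=14880 → min 7986 | M2..M4: k=2: 0+1680+121·10·56=69440; k=3: 3630+0+121·3·56=23958 → min 23958.
Top-level splits: k=1: (M1..M1)·(M2..M4) → 0+23958+12·121·56 = 105270; k=2: (M1..M2)·(M3..M4) → 14520+1680+12·10·56 = 22920; k=3: (M1..M3)·(M4..M4) → 7986+0+12·3·56 = 10002.
Best split is after M3, i.e. k = 3.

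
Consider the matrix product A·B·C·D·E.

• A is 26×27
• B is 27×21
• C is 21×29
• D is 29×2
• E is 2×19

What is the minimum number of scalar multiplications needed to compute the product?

4744

Adjacent pairs: AB = 26·27·21 = 14742; BC = 27·21·29 = 16443; CD = 21·29·2 = 1218; DE = 29·2·19 = 1102.
Length 3: A..C: k=1: 0+16443+26·27·29=36801; k=2: 14742+0+26·21·29=30576 → min 30576 | B..D: k=2: 0+1218+27·21·2=2352; k=3: 16443+0+27·29·2=18009 → min 2352 | C..E: k=3: 0+1102+21·29·19=12673; k=4: 1218+0+21·2·19=2016 → min 2016.
Length 4: A..D: k=1: 0+2352+26·27·2=3756; k=2: 14742+1218+26·21·2=17052; k=3: 30576+0+26·29·2=32084 → min 3756 | B..E: k=2: 0+2016+27·21·19=12789; k=3: 16443+1102+27·29·19=32422; k=4: 2352+0+27·2·19=3378 → min 3378.
Length 5: A..E: k=1: 0+3378+26·27·19=16716; k=2: 14742+2016+26·21·19=27132; k=3: 30576+1102+26·29·19=46004; k=4: 3756+0+26·2·19=4744 → min 4744.
Optimal order: ((A·(B·(C·D)))·E) with cost 4744.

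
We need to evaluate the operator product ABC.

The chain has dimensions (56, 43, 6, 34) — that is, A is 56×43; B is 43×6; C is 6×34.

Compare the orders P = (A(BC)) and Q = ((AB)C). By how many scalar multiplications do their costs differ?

64772

Order P = (A(BC)): (BC): 43×6 by 6×34 → 43×34, cost 43·6·34 = 8772; (A(BC)): 56×43 by 43×34 → 56×34, cost 56·43·34 = 81872; cumulative 90644. Total 90644.
Order Q = ((AB)C): (AB): 56×43 by 43×6 → 56×6, cost 56·43·6 = 14448; ((AB)C): 56×6 by 6×34 → 56×34, cost 56·6·34 = 11424; cumulative 25872. Total 25872.
Difference: |90644 − 25872| = 64772.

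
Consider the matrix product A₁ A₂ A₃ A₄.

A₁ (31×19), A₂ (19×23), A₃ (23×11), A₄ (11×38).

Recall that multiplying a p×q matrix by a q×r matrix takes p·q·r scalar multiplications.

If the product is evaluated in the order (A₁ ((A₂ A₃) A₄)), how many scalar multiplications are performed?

(A₂ A₃): 19×23 by 23×11 → 19×11, cost 19·23·11 = 4807
((A₂ A₃) A₄): 19×11 by 11×38 → 19×38, cost 19·11·38 = 7942; cumulative 12749
(A₁ ((A₂ A₃) A₄)): 31×19 by 19×38 → 31×38, cost 31·19·38 = 22382; cumulative 35131
Total: 35131 scalar multiplications.

35131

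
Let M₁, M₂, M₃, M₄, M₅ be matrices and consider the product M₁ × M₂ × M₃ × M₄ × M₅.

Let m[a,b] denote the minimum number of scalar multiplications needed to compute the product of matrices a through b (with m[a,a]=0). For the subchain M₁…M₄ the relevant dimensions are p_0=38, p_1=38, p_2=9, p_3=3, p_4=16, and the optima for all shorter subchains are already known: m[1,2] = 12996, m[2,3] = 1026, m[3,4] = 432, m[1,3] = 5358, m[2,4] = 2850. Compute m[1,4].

7182

m[1,4] = min over k∈[1,3] of m[1,k]+m[k+1,4]+p_{0}·p_k·p_{4}.
k=1: 0 + 2850 + 38·38·16 = 25954; k=2: 12996 + 432 + 38·9·16 = 18900; k=3: 5358 + 0 + 38·3·16 = 7182.
Minimum: 7182 at k=3.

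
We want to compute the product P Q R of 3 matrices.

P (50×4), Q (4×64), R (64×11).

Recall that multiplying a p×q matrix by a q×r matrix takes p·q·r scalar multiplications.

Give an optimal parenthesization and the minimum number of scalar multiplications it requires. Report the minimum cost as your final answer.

5016

(P (Q R)): cost 5016.
((P Q) R): cost 48000.
Optimal: (P (Q R)) with cost 5016.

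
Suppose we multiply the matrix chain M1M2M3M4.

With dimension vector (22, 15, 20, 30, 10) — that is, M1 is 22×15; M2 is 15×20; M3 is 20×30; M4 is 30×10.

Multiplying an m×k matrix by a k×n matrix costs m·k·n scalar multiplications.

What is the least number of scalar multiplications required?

Adjacent pairs: M1M2 = 22·15·20 = 6600; M2M3 = 15·20·30 = 9000; M3M4 = 20·30·10 = 6000.
Length 3: M1..M3: k=1: 0+9000+22·15·30=18900; k=2: 6600+0+22·20·30=19800 → min 18900 | M2..M4: k=2: 0+6000+15·20·10=9000; k=3: 9000+0+15·30·10=13500 → min 9000.
Length 4: M1..M4: k=1: 0+9000+22·15·10=12300; k=2: 6600+6000+22·20·10=17000; k=3: 18900+0+22·30·10=25500 → min 12300.
Optimal order: (M1(M2(M3M4))) with cost 12300.

12300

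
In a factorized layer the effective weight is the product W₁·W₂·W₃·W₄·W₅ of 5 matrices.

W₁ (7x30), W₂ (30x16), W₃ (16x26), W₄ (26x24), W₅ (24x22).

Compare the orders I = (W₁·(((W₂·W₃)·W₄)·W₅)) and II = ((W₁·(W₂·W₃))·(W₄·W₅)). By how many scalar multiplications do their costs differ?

15988

Order I = (W₁·(((W₂·W₃)·W₄)·W₅)): (W₂·W₃): 30×16 by 16×26 → 30×26, cost 30·16·26 = 12480; ((W₂·W₃)·W₄): 30×26 by 26×24 → 30×24, cost 30·26·24 = 18720; cumulative 31200; (((W₂·W₃)·W₄)·W₅): 30×24 by 24×22 → 30×22, cost 30·24·22 = 15840; cumulative 47040; (W₁·(((W₂·W₃)·W₄)·W₅)): 7×30 by 30×22 → 7×22, cost 7·30·22 = 4620; cumulative 51660. Total 51660.
Order II = ((W₁·(W₂·W₃))·(W₄·W₅)): (W₂·W₃): 30×16 by 16×26 → 30×26, cost 30·16·26 = 12480; (W₁·(W₂·W₃)): 7×30 by 30×26 → 7×26, cost 7·30·26 = 5460; cumulative 17940; (W₄·W₅): 26×24 by 24×22 → 26×22, cost 26·24·22 = 13728; ((W₁·(W₂·W₃))·(W₄·W₅)): 7×26 by 26×22 → 7×22, cost 7·26·22 = 4004; cumulative 35672. Total 35672.
Difference: |51660 − 35672| = 15988.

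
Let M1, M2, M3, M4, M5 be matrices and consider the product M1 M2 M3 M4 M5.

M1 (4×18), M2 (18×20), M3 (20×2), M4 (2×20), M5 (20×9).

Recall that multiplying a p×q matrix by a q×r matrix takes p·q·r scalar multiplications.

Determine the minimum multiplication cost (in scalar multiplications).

Adjacent pairs: M1M2 = 4·18·20 = 1440; M2M3 = 18·20·2 = 720; M3M4 = 20·2·20 = 800; M4M5 = 2·20·9 = 360.
Length 3: M1..M3: k=1: 0+720+4·18·2=864; k=2: 1440+0+4·20·2=1600 → min 864 | M2..M4: k=2: 0+800+18·20·20=8000; k=3: 720+0+18·2·20=1440 → min 1440 | M3..M5: k=3: 0+360+20·2·9=720; k=4: 800+0+20·20·9=4400 → min 720.
Length 4: M1..M4: k=1: 0+1440+4·18·20=2880; k=2: 1440+800+4·20·20=3840; k=3: 864+0+4·2·20=1024 → min 1024 | M2..M5: k=2: 0+720+18·20·9=3960; k=3: 720+360+18·2·9=1404; k=4: 1440+0+18·20·9=4680 → min 1404.
Length 5: M1..M5: k=1: 0+1404+4·18·9=2052; k=2: 1440+720+4·20·9=2880; k=3: 864+360+4·2·9=1296; k=4: 1024+0+4·20·9=1744 → min 1296.
Optimal order: ((M1 (M2 M3)) (M4 M5)) with cost 1296.

1296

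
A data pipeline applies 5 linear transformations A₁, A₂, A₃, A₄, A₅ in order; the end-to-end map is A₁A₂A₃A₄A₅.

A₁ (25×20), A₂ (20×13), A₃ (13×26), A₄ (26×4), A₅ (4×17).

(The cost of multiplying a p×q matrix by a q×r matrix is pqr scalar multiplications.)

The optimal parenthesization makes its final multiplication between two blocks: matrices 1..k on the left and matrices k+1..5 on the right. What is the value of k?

4

Adjacent pairs: A₁A₂ = 25·20·13 = 6500; A₂A₃ = 20·13·26 = 6760; A₃A₄ = 13·26·4 = 1352; A₄A₅ = 26·4·17 = 1768.
Length 3: A₁..A₃: k=1: 0+6760+25·20·26=19760; k=2: 6500+0+25·13·26=14950 → min 14950 | A₂..A₄: k=2: 0+1352+20·13·4=2392; k=3: 6760+0+20·26·4=8840 → min 2392 | A₃..A₅: k=3: 0+1768+13·26·17=7514; k=4: 1352+0+13·4·17=2236 → min 2236.
Length 4: A₁..A₄: k=1: 0+2392+25·20·4=4392; k=2: 6500+1352+25·13·4=9152; k=3: 14950+0+25·26·4=17550 → min 4392 | A₂..A₅: k=2: 0+2236+20·13·17=6656; k=3: 6760+1768+20·26·17=17368; k=4: 2392+0+20·4·17=3752 → min 3752.
Top-level splits: k=1: (A₁..A₁)·(A₂..A₅) → 0+3752+25·20·17 = 12252; k=2: (A₁..A₂)·(A₃..A₅) → 6500+2236+25·13·17 = 14261; k=3: (A₁..A₃)·(A₄..A₅) → 14950+1768+25·26·17 = 27768; k=4: (A₁..A₄)·(A₅..A₅) → 4392+0+25·4·17 = 6092.
Best split is after A₄, i.e. k = 4.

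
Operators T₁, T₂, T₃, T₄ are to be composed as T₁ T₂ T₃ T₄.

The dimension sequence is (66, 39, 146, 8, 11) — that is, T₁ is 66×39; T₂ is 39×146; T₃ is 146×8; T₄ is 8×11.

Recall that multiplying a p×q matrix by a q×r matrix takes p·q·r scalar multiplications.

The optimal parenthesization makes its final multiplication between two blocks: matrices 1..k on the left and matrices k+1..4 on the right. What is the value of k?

3

Adjacent pairs: T₁T₂ = 66·39·146 = 375804; T₂T₃ = 39·146·8 = 45552; T₃T₄ = 146·8·11 = 12848.
Length 3: T₁..T₃: k=1: 0+45552+66·39·8=66144; k=2: 375804+0+66·146·8=452892 → min 66144 | T₂..T₄: k=2: 0+12848+39·146·11=75482; k=3: 45552+0+39·8·11=48984 → min 48984.
Top-level splits: k=1: (T₁..T₁)·(T₂..T₄) → 0+48984+66·39·11 = 77298; k=2: (T₁..T₂)·(T₃..T₄) → 375804+12848+66·146·11 = 494648; k=3: (T₁..T₃)·(T₄..T₄) → 66144+0+66·8·11 = 71952.
Best split is after T₃, i.e. k = 3.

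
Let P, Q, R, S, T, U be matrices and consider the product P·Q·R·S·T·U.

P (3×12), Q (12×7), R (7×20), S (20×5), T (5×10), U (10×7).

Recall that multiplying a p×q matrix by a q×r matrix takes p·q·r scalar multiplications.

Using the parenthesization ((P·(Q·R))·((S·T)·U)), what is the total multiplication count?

5220

(Q·R): 12×7 by 7×20 → 12×20, cost 12·7·20 = 1680
(P·(Q·R)): 3×12 by 12×20 → 3×20, cost 3·12·20 = 720; cumulative 2400
(S·T): 20×5 by 5×10 → 20×10, cost 20·5·10 = 1000
((S·T)·U): 20×10 by 10×7 → 20×7, cost 20·10·7 = 1400; cumulative 2400
((P·(Q·R))·((S·T)·U)): 3×20 by 20×7 → 3×7, cost 3·20·7 = 420; cumulative 5220
Total: 5220 scalar multiplications.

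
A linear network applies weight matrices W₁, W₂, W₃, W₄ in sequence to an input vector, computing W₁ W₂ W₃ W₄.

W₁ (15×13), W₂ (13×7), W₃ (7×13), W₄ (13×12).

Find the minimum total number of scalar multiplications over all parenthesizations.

3717

Adjacent pairs: W₁W₂ = 15·13·7 = 1365; W₂W₃ = 13·7·13 = 1183; W₃W₄ = 7·13·12 = 1092.
Length 3: W₁..W₃: k=1: 0+1183+15·13·13=3718; k=2: 1365+0+15·7·13=2730 → min 2730 | W₂..W₄: k=2: 0+1092+13·7·12=2184; k=3: 1183+0+13·13·12=3211 → min 2184.
Length 4: W₁..W₄: k=1: 0+2184+15·13·12=4524; k=2: 1365+1092+15·7·12=3717; k=3: 2730+0+15·13·12=5070 → min 3717.
Optimal order: ((W₁ W₂) (W₃ W₄)) with cost 3717.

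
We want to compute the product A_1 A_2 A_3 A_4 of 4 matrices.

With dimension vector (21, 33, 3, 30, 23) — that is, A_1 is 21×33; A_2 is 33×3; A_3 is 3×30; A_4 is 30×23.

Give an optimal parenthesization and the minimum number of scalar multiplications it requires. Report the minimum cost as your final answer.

5598

Adjacent pairs: A_1A_2 = 21·33·3 = 2079; A_2A_3 = 33·3·30 = 2970; A_3A_4 = 3·30·23 = 2070.
Length 3: A_1..A_3: k=1: 0+2970+21·33·30=23760; k=2: 2079+0+21·3·30=3969 → min 3969 | A_2..A_4: k=2: 0+2070+33·3·23=4347; k=3: 2970+0+33·30·23=25740 → min 4347.
Length 4: A_1..A_4: k=1: 0+4347+21·33·23=20286; k=2: 2079+2070+21·3·23=5598; k=3: 3969+0+21·30·23=18459 → min 5598.
Optimal parenthesization: ((A_1 A_2) (A_3 A_4)) with cost 5598.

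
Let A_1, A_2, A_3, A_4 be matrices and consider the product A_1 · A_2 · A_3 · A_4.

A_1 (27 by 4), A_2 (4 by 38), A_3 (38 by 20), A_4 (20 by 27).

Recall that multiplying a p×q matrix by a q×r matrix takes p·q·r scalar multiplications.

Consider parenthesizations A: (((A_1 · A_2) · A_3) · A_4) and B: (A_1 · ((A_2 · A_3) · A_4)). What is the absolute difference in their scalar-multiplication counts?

31088

Order A = (((A_1 · A_2) · A_3) · A_4): (A_1 · A_2): 27×4 by 4×38 → 27×38, cost 27·4·38 = 4104; ((A_1 · A_2) · A_3): 27×38 by 38×20 → 27×20, cost 27·38·20 = 20520; cumulative 24624; (((A_1 · A_2) · A_3) · A_4): 27×20 by 20×27 → 27×27, cost 27·20·27 = 14580; cumulative 39204. Total 39204.
Order B = (A_1 · ((A_2 · A_3) · A_4)): (A_2 · A_3): 4×38 by 38×20 → 4×20, cost 4·38·20 = 3040; ((A_2 · A_3) · A_4): 4×20 by 20×27 → 4×27, cost 4·20·27 = 2160; cumulative 5200; (A_1 · ((A_2 · A_3) · A_4)): 27×4 by 4×27 → 27×27, cost 27·4·27 = 2916; cumulative 8116. Total 8116.
Difference: |39204 − 8116| = 31088.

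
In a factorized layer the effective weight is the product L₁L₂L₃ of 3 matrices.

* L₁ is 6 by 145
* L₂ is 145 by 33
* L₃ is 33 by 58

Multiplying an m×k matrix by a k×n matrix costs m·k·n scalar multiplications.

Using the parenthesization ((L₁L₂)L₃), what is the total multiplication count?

40194

(L₁L₂): 6×145 by 145×33 → 6×33, cost 6·145·33 = 28710
((L₁L₂)L₃): 6×33 by 33×58 → 6×58, cost 6·33·58 = 11484; cumulative 40194
Total: 40194 scalar multiplications.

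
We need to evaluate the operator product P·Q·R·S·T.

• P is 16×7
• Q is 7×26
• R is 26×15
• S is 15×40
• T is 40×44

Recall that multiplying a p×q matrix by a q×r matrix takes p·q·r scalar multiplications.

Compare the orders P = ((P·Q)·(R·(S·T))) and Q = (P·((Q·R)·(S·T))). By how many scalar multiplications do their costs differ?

26098

Order P = ((P·Q)·(R·(S·T))): (P·Q): 16×7 by 7×26 → 16×26, cost 16·7·26 = 2912; (S·T): 15×40 by 40×44 → 15×44, cost 15·40·44 = 26400; (R·(S·T)): 26×15 by 15×44 → 26×44, cost 26·15·44 = 17160; cumulative 43560; ((P·Q)·(R·(S·T))): 16×26 by 26×44 → 16×44, cost 16·26·44 = 18304; cumulative 64776. Total 64776.
Order Q = (P·((Q·R)·(S·T))): (Q·R): 7×26 by 26×15 → 7×15, cost 7·26·15 = 2730; (S·T): 15×40 by 40×44 → 15×44, cost 15·40·44 = 26400; ((Q·R)·(S·T)): 7×15 by 15×44 → 7×44, cost 7·15·44 = 4620; cumulative 33750; (P·((Q·R)·(S·T))): 16×7 by 7×44 → 16×44, cost 16·7·44 = 4928; cumulative 38678. Total 38678.
Difference: |64776 − 38678| = 26098.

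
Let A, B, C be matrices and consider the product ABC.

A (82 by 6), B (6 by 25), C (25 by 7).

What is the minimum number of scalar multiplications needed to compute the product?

Order (A(BC)): (BC): 6×25 by 25×7 → 6×7, cost 6·25·7 = 1050; (A(BC)): 82×6 by 6×7 → 82×7, cost 82·6·7 = 3444; cumulative 4494. Total 4494.
Order ((AB)C): (AB): 82×6 by 6×25 → 82×25, cost 82·6·25 = 12300; ((AB)C): 82×25 by 25×7 → 82×7, cost 82·25·7 = 14350; cumulative 26650. Total 26650.
Minimum: 4494.

4494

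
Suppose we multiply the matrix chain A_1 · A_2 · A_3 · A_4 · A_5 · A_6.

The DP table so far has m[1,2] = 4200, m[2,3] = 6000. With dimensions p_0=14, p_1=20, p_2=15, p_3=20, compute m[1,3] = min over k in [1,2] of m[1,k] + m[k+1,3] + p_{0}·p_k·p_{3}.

m[1,3] = min over k∈[1,2] of m[1,k]+m[k+1,3]+p_{0}·p_k·p_{3}.
k=1: 0 + 6000 + 14·20·20 = 11600; k=2: 4200 + 0 + 14·15·20 = 8400.
Minimum: 8400 at k=2.

8400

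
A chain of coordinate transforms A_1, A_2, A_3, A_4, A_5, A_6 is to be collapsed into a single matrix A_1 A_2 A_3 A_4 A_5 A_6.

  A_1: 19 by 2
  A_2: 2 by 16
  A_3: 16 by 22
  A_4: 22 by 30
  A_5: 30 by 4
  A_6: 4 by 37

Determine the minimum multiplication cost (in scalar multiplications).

3966

Adjacent pairs: A_1A_2 = 19·2·16 = 608; A_2A_3 = 2·16·22 = 704; A_3A_4 = 16·22·30 = 10560; A_4A_5 = 22·30·4 = 2640; A_5A_6 = 30·4·37 = 4440.
Length 3: A_1..A_3: k=1: 0+704+19·2·22=1540; k=2: 608+0+19·16·22=7296 → min 1540 | A_2..A_4: k=2: 0+10560+2·16·30=11520; k=3: 704+0+2·22·30=2024 → min 2024 | A_3..A_5: k=3: 0+2640+16·22·4=4048; k=4: 10560+0+16·30·4=12480 → min 4048 | A_4..A_6: k=4: 0+4440+22·30·37=28860; k=5: 2640+0+22·4·37=5896 → min 5896.
Length 4: A_1..A_4: k=1: 0+2024+19·2·30=3164; k=2: 608+10560+19·16·30=20288; k=3: 1540+0+19·22·30=14080 → min 3164 | A_2..A_5: k=2: 0+4048+2·16·4=4176; k=3: 704+2640+2·22·4=3520; k=4: 2024+0+2·30·4=2264 → min 2264 | A_3..A_6: k=3: 0+5896+16·22·37=18920; k=4: 10560+4440+16·30·37=32760; k=5: 4048+0+16·4·37=6416 → min 6416.
Length 5: A_1..A_5: k=1: 0+2264+19·2·4=2416; k=2: 608+4048+19·16·4=5872; k=3: 1540+2640+19·22·4=5852; k=4: 3164+0+19·30·4=5444 → min 2416 | A_2..A_6: k=2: 0+6416+2·16·37=7600; k=3: 704+5896+2·22·37=8228; k=4: 2024+4440+2·30·37=8684; k=5: 2264+0+2·4·37=2560 → min 2560.
Length 6: A_1..A_6: k=1: 0+2560+19·2·37=3966; k=2: 608+6416+19·16·37=18272; k=3: 1540+5896+19·22·37=22902; k=4: 3164+4440+19·30·37=28694; k=5: 2416+0+19·4·37=5228 → min 3966.
Optimal order: (A_1 ((((A_2 A_3) A_4) A_5) A_6)) with cost 3966.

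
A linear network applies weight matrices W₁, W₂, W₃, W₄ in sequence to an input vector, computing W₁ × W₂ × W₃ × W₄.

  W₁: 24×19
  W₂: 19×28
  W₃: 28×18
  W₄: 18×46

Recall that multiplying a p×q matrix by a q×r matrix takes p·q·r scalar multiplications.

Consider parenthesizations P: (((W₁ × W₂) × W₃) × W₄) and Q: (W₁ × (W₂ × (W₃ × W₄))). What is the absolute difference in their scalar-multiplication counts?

23896

Order P = (((W₁ × W₂) × W₃) × W₄): (W₁ × W₂): 24×19 by 19×28 → 24×28, cost 24·19·28 = 12768; ((W₁ × W₂) × W₃): 24×28 by 28×18 → 24×18, cost 24·28·18 = 12096; cumulative 24864; (((W₁ × W₂) × W₃) × W₄): 24×18 by 18×46 → 24×46, cost 24·18·46 = 19872; cumulative 44736. Total 44736.
Order Q = (W₁ × (W₂ × (W₃ × W₄))): (W₃ × W₄): 28×18 by 18×46 → 28×46, cost 28·18·46 = 23184; (W₂ × (W₃ × W₄)): 19×28 by 28×46 → 19×46, cost 19·28·46 = 24472; cumulative 47656; (W₁ × (W₂ × (W₃ × W₄))): 24×19 by 19×46 → 24×46, cost 24·19·46 = 20976; cumulative 68632. Total 68632.
Difference: |44736 − 68632| = 23896.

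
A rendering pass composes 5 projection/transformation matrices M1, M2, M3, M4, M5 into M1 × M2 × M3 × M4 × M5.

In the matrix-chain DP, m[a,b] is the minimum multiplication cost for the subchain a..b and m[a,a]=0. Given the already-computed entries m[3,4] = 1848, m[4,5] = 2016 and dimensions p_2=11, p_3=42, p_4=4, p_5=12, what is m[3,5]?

2376

m[3,5] = min over k∈[3,4] of m[3,k]+m[k+1,5]+p_{2}·p_k·p_{5}.
k=3: 0 + 2016 + 11·42·12 = 7560; k=4: 1848 + 0 + 11·4·12 = 2376.
Minimum: 2376 at k=4.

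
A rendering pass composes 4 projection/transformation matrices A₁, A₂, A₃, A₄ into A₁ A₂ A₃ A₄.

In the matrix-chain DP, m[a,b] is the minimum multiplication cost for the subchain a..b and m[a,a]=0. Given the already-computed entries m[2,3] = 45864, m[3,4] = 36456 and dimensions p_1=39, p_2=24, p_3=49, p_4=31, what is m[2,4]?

m[2,4] = min over k∈[2,3] of m[2,k]+m[k+1,4]+p_{1}·p_k·p_{4}.
k=2: 0 + 36456 + 39·24·31 = 65472; k=3: 45864 + 0 + 39·49·31 = 105105.
Minimum: 65472 at k=2.

65472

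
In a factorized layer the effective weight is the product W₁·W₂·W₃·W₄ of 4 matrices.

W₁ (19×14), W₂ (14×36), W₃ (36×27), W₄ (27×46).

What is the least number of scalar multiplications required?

Adjacent pairs: W₁W₂ = 19·14·36 = 9576; W₂W₃ = 14·36·27 = 13608; W₃W₄ = 36·27·46 = 44712.
Length 3: W₁..W₃: k=1: 0+13608+19·14·27=20790; k=2: 9576+0+19·36·27=28044 → min 20790 | W₂..W₄: k=2: 0+44712+14·36·46=67896; k=3: 13608+0+14·27·46=30996 → min 30996.
Length 4: W₁..W₄: k=1: 0+30996+19·14·46=43232; k=2: 9576+44712+19·36·46=85752; k=3: 20790+0+19·27·46=44388 → min 43232.
Optimal order: (W₁·((W₂·W₃)·W₄)) with cost 43232.

43232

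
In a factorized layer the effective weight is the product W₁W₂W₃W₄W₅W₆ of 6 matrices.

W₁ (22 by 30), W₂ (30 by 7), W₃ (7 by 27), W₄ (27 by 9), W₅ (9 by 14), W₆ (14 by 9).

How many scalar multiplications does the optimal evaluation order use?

Adjacent pairs: W₁W₂ = 22·30·7 = 4620; W₂W₃ = 30·7·27 = 5670; W₃W₄ = 7·27·9 = 1701; W₄W₅ = 27·9·14 = 3402; W₅W₆ = 9·14·9 = 1134.
Length 3: W₁..W₃: k=1: 0+5670+22·30·27=23490; k=2: 4620+0+22·7·27=8778 → min 8778 | W₂..W₄: k=2: 0+1701+30·7·9=3591; k=3: 5670+0+30·27·9=12960 → min 3591 | W₃..W₅: k=3: 0+3402+7·27·14=6048; k=4: 1701+0+7·9·14=2583 → min 2583 | W₄..W₆: k=4: 0+1134+27·9·9=3321; k=5: 3402+0+27·14·9=6804 → min 3321.
Length 4: W₁..W₄: k=1: 0+3591+22·30·9=9531; k=2: 4620+1701+22·7·9=7707; k=3: 8778+0+22·27·9=14124 → min 7707 | W₂..W₅: k=2: 0+2583+30·7·14=5523; k=3: 5670+3402+30·27·14=20412; k=4: 3591+0+30·9·14=7371 → min 5523 | W₃..W₆: k=3: 0+3321+7·27·9=5022; k=4: 1701+1134+7·9·9=3402; k=5: 2583+0+7·14·9=3465 → min 3402.
Length 5: W₁..W₅: k=1: 0+5523+22·30·14=14763; k=2: 4620+2583+22·7·14=9359; k=3: 8778+3402+22·27·14=20496; k=4: 7707+0+22·9·14=10479 → min 9359 | W₂..W₆: k=2: 0+3402+30·7·9=5292; k=3: 5670+3321+30·27·9=16281; k=4: 3591+1134+30·9·9=7155; k=5: 5523+0+30·14·9=9303 → min 5292.
Length 6: W₁..W₆: k=1: 0+5292+22·30·9=11232; k=2: 4620+3402+22·7·9=9408; k=3: 8778+3321+22·27·9=17445; k=4: 7707+1134+22·9·9=10623; k=5: 9359+0+22·14·9=12131 → min 9408.
Optimal order: ((W₁W₂)((W₃W₄)(W₅W₆))) with cost 9408.

9408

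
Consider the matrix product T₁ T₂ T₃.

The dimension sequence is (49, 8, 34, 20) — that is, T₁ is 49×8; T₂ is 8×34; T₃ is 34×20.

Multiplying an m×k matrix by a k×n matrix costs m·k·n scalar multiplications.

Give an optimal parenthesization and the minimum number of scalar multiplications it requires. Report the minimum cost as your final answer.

(T₁ (T₂ T₃)): cost 13280.
((T₁ T₂) T₃): cost 46648.
Optimal: (T₁ (T₂ T₃)) with cost 13280.

13280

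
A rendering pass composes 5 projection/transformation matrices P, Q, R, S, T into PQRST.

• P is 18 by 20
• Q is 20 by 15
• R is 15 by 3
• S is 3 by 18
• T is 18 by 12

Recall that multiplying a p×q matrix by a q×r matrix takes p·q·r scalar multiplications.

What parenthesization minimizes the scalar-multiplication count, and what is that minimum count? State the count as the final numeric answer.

3276

Adjacent pairs: PQ = 18·20·15 = 5400; QR = 20·15·3 = 900; RS = 15·3·18 = 810; ST = 3·18·12 = 648.
Length 3: P..R: k=1: 0+900+18·20·3=1980; k=2: 5400+0+18·15·3=6210 → min 1980 | Q..S: k=2: 0+810+20·15·18=6210; k=3: 900+0+20·3·18=1980 → min 1980 | R..T: k=3: 0+648+15·3·12=1188; k=4: 810+0+15·18·12=4050 → min 1188.
Length 4: P..S: k=1: 0+1980+18·20·18=8460; k=2: 5400+810+18·15·18=11070; k=3: 1980+0+18·3·18=2952 → min 2952 | Q..T: k=2: 0+1188+20·15·12=4788; k=3: 900+648+20·3·12=2268; k=4: 1980+0+20·18·12=6300 → min 2268.
Length 5: P..T: k=1: 0+2268+18·20·12=6588; k=2: 5400+1188+18·15·12=9828; k=3: 1980+648+18·3·12=3276; k=4: 2952+0+18·18·12=6840 → min 3276.
Optimal parenthesization: ((P(QR))(ST)) with cost 3276.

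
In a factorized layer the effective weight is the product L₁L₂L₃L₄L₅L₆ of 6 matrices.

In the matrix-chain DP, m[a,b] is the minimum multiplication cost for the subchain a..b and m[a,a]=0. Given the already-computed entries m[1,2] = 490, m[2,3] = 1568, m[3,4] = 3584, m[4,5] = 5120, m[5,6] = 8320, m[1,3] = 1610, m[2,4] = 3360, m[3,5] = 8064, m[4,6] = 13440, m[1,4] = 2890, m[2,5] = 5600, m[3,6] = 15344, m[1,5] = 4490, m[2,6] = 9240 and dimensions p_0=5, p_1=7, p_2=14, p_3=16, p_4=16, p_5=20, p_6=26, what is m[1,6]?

m[1,6] = min over k∈[1,5] of m[1,k]+m[k+1,6]+p_{0}·p_k·p_{6}.
k=1: 0 + 9240 + 5·7·26 = 10150; k=2: 490 + 15344 + 5·14·26 = 17654; k=3: 1610 + 13440 + 5·16·26 = 17130; k=4: 2890 + 8320 + 5·16·26 = 13290; k=5: 4490 + 0 + 5·20·26 = 7090.
Minimum: 7090 at k=5.

7090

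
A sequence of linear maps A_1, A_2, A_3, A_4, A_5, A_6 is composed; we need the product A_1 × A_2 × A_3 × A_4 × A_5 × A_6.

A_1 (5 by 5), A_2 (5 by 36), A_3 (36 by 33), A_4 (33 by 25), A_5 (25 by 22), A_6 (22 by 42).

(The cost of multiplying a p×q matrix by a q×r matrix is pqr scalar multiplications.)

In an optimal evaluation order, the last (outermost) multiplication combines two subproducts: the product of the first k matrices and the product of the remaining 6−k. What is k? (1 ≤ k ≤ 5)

5

Adjacent pairs: A_1A_2 = 5·5·36 = 900; A_2A_3 = 5·36·33 = 5940; A_3A_4 = 36·33·25 = 29700; A_4A_5 = 33·25·22 = 18150; A_5A_6 = 25·22·42 = 23100.
Length 3: A_1..A_3: k=1: 0+5940+5·5·33=6765; k=2: 900+0+5·36·33=6840 → min 6765 | A_2..A_4: k=2: 0+29700+5·36·25=34200; k=3: 5940+0+5·33·25=10065 → min 10065 | A_3..A_5: k=3: 0+18150+36·33·22=44286; k=4: 29700+0+36·25·22=49500 → min 44286 | A_4..A_6: k=4: 0+23100+33·25·42=57750; k=5: 18150+0+33·22·42=48642 → min 48642.
Length 4: A_1..A_4: k=1: 0+10065+5·5·25=10690; k=2: 900+29700+5·36·25=35100; k=3: 6765+0+5·33·25=10890 → min 10690 | A_2..A_5: k=2: 0+44286+5·36·22=48246; k=3: 5940+18150+5·33·22=27720; k=4: 10065+0+5·25·22=12815 → min 12815 | A_3..A_6: k=3: 0+48642+36·33·42=98538; k=4: 29700+23100+36·25·42=90600; k=5: 44286+0+36·22·42=77550 → min 77550.
Length 5: A_1..A_5: k=1: 0+12815+5·5·22=13365; k=2: 900+44286+5·36·22=49146; k=3: 6765+18150+5·33·22=28545; k=4: 10690+0+5·25·22=13440 → min 13365 | A_2..A_6: k=2: 0+77550+5·36·42=85110; k=3: 5940+48642+5·33·42=61512; k=4: 10065+23100+5·25·42=38415; k=5: 12815+0+5·22·42=17435 → min 17435.
Top-level splits: k=1: (A_1..A_1)·(A_2..A_6) → 0+17435+5·5·42 = 18485; k=2: (A_1..A_2)·(A_3..A_6) → 900+77550+5·36·42 = 86010; k=3: (A_1..A_3)·(A_4..A_6) → 6765+48642+5·33·42 = 62337; k=4: (A_1..A_4)·(A_5..A_6) → 10690+23100+5·25·42 = 39040; k=5: (A_1..A_5)·(A_6..A_6) → 13365+0+5·22·42 = 17985.
Best split is after A_5, i.e. k = 5.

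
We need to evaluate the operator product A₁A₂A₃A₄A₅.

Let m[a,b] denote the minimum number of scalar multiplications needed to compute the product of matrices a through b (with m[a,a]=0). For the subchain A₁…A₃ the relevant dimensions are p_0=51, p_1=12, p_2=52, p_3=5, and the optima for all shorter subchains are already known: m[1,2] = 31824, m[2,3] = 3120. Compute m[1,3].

6180

m[1,3] = min over k∈[1,2] of m[1,k]+m[k+1,3]+p_{0}·p_k·p_{3}.
k=1: 0 + 3120 + 51·12·5 = 6180; k=2: 31824 + 0 + 51·52·5 = 45084.
Minimum: 6180 at k=1.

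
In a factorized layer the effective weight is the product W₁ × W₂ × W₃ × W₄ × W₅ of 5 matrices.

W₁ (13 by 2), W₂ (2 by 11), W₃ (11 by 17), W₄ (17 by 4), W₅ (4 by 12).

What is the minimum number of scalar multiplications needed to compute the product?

Adjacent pairs: W₁W₂ = 13·2·11 = 286; W₂W₃ = 2·11·17 = 374; W₃W₄ = 11·17·4 = 748; W₄W₅ = 17·4·12 = 816.
Length 3: W₁..W₃: k=1: 0+374+13·2·17=816; k=2: 286+0+13·11·17=2717 → min 816 | W₂..W₄: k=2: 0+748+2·11·4=836; k=3: 374+0+2·17·4=510 → min 510 | W₃..W₅: k=3: 0+816+11·17·12=3060; k=4: 748+0+11·4·12=1276 → min 1276.
Length 4: W₁..W₄: k=1: 0+510+13·2·4=614; k=2: 286+748+13·11·4=1606; k=3: 816+0+13·17·4=1700 → min 614 | W₂..W₅: k=2: 0+1276+2·11·12=1540; k=3: 374+816+2·17·12=1598; k=4: 510+0+2·4·12=606 → min 606.
Length 5: W₁..W₅: k=1: 0+606+13·2·12=918; k=2: 286+1276+13·11·12=3278; k=3: 816+816+13·17·12=4284; k=4: 614+0+13·4·12=1238 → min 918.
Optimal order: (W₁ × (((W₂ × W₃) × W₄) × W₅)) with cost 918.

918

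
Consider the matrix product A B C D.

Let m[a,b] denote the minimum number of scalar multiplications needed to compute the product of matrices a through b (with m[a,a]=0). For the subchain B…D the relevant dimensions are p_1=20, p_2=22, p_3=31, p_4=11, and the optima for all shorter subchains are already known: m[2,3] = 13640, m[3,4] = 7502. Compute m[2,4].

12342

m[2,4] = min over k∈[2,3] of m[2,k]+m[k+1,4]+p_{1}·p_k·p_{4}.
k=2: 0 + 7502 + 20·22·11 = 12342; k=3: 13640 + 0 + 20·31·11 = 20460.
Minimum: 12342 at k=2.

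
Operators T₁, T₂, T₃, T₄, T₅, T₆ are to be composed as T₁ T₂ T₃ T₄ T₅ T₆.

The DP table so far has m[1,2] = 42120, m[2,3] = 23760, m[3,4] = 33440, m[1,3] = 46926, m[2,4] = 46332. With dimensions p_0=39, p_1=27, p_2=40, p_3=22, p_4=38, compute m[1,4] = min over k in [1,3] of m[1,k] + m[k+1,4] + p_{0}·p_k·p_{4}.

79530

m[1,4] = min over k∈[1,3] of m[1,k]+m[k+1,4]+p_{0}·p_k·p_{4}.
k=1: 0 + 46332 + 39·27·38 = 86346; k=2: 42120 + 33440 + 39·40·38 = 134840; k=3: 46926 + 0 + 39·22·38 = 79530.
Minimum: 79530 at k=3.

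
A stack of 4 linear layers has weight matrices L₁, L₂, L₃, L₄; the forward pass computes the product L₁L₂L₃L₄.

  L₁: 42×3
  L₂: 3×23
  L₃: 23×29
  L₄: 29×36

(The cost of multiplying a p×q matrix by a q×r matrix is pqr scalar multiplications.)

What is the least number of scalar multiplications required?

Adjacent pairs: L₁L₂ = 42·3·23 = 2898; L₂L₃ = 3·23·29 = 2001; L₃L₄ = 23·29·36 = 24012.
Length 3: L₁..L₃: k=1: 0+2001+42·3·29=5655; k=2: 2898+0+42·23·29=30912 → min 5655 | L₂..L₄: k=2: 0+24012+3·23·36=26496; k=3: 2001+0+3·29·36=5133 → min 5133.
Length 4: L₁..L₄: k=1: 0+5133+42·3·36=9669; k=2: 2898+24012+42·23·36=61686; k=3: 5655+0+42·29·36=49503 → min 9669.
Optimal order: (L₁((L₂L₃)L₄)) with cost 9669.

9669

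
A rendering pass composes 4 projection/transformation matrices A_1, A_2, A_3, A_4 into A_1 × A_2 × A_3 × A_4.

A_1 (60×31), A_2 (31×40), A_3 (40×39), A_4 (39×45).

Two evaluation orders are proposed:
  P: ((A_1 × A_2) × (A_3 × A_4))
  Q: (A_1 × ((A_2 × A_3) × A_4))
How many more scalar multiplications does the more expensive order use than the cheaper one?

Order P = ((A_1 × A_2) × (A_3 × A_4)): (A_1 × A_2): 60×31 by 31×40 → 60×40, cost 60·31·40 = 74400; (A_3 × A_4): 40×39 by 39×45 → 40×45, cost 40·39·45 = 70200; ((A_1 × A_2) × (A_3 × A_4)): 60×40 by 40×45 → 60×45, cost 60·40·45 = 108000; cumulative 252600. Total 252600.
Order Q = (A_1 × ((A_2 × A_3) × A_4)): (A_2 × A_3): 31×40 by 40×39 → 31×39, cost 31·40·39 = 48360; ((A_2 × A_3) × A_4): 31×39 by 39×45 → 31×45, cost 31·39·45 = 54405; cumulative 102765; (A_1 × ((A_2 × A_3) × A_4)): 60×31 by 31×45 → 60×45, cost 60·31·45 = 83700; cumulative 186465. Total 186465.
Difference: |252600 − 186465| = 66135.

66135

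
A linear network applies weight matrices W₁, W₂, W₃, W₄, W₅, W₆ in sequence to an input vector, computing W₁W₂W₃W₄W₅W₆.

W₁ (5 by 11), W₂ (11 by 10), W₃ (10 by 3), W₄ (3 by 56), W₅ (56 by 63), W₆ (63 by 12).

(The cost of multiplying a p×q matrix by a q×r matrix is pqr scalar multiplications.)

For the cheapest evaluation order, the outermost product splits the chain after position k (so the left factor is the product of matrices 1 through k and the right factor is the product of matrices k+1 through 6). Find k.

Adjacent pairs: W₁W₂ = 5·11·10 = 550; W₂W₃ = 11·10·3 = 330; W₃W₄ = 10·3·56 = 1680; W₄W₅ = 3·56·63 = 10584; W₅W₆ = 56·63·12 = 42336.
Length 3: W₁..W₃: k=1: 0+330+5·11·3=495; k=2: 550+0+5·10·3=700 → min 495 | W₂..W₄: k=2: 0+1680+11·10·56=7840; k=3: 330+0+11·3·56=2178 → min 2178 | W₃..W₅: k=3: 0+10584+10·3·63=12474; k=4: 1680+0+10·56·63=36960 → min 12474 | W₄..W₆: k=4: 0+42336+3·56·12=44352; k=5: 10584+0+3·63·12=12852 → min 12852.
Length 4: W₁..W₄: k=1: 0+2178+5·11·56=5258; k=2: 550+1680+5·10·56=5030; k=3: 495+0+5·3·56=1335 → min 1335 | W₂..W₅: k=2: 0+12474+11·10·63=19404; k=3: 330+10584+11·3·63=12993; k=4: 2178+0+11·56·63=40986 → min 12993 | W₃..W₆: k=3: 0+12852+10·3·12=13212; k=4: 1680+42336+10·56·12=50736; k=5: 12474+0+10·63·12=20034 → min 13212.
Length 5: W₁..W₅: k=1: 0+12993+5·11·63=16458; k=2: 550+12474+5·10·63=16174; k=3: 495+10584+5·3·63=12024; k=4: 1335+0+5·56·63=18975 → min 12024 | W₂..W₆: k=2: 0+13212+11·10·12=14532; k=3: 330+12852+11·3·12=13578; k=4: 2178+42336+11·56·12=51906; k=5: 12993+0+11·63·12=21309 → min 13578.
Top-level splits: k=1: (W₁..W₁)·(W₂..W₆) → 0+13578+5·11·12 = 14238; k=2: (W₁..W₂)·(W₃..W₆) → 550+13212+5·10·12 = 14362; k=3: (W₁..W₃)·(W₄..W₆) → 495+12852+5·3·12 = 13527; k=4: (W₁..W₄)·(W₅..W₆) → 1335+42336+5·56·12 = 47031; k=5: (W₁..W₅)·(W₆..W₆) → 12024+0+5·63·12 = 15804.
Best split is after W₃, i.e. k = 3.

3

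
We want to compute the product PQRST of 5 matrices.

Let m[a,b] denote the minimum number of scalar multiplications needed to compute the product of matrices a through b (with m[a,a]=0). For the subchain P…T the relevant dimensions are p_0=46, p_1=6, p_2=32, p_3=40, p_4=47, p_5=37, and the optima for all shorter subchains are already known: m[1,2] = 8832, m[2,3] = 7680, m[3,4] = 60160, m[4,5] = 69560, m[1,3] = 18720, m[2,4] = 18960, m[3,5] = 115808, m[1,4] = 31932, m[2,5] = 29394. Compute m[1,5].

m[1,5] = min over k∈[1,4] of m[1,k]+m[k+1,5]+p_{0}·p_k·p_{5}.
k=1: 0 + 29394 + 46·6·37 = 39606; k=2: 8832 + 115808 + 46·32·37 = 179104; k=3: 18720 + 69560 + 46·40·37 = 156360; k=4: 31932 + 0 + 46·47·37 = 111926.
Minimum: 39606 at k=1.

39606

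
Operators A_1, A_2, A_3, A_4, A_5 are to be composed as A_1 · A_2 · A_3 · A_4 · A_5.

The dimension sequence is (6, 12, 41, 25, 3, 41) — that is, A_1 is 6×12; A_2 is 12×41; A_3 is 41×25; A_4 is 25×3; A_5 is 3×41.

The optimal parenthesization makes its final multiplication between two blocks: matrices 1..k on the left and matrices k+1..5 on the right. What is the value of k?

Adjacent pairs: A_1A_2 = 6·12·41 = 2952; A_2A_3 = 12·41·25 = 12300; A_3A_4 = 41·25·3 = 3075; A_4A_5 = 25·3·41 = 3075.
Length 3: A_1..A_3: k=1: 0+12300+6·12·25=14100; k=2: 2952+0+6·41·25=9102 → min 9102 | A_2..A_4: k=2: 0+3075+12·41·3=4551; k=3: 12300+0+12·25·3=13200 → min 4551 | A_3..A_5: k=3: 0+3075+41·25·41=45100; k=4: 3075+0+41·3·41=8118 → min 8118.
Length 4: A_1..A_4: k=1: 0+4551+6·12·3=4767; k=2: 2952+3075+6·41·3=6765; k=3: 9102+0+6·25·3=9552 → min 4767 | A_2..A_5: k=2: 0+8118+12·41·41=28290; k=3: 12300+3075+12·25·41=27675; k=4: 4551+0+12·3·41=6027 → min 6027.
Top-level splits: k=1: (A_1..A_1)·(A_2..A_5) → 0+6027+6·12·41 = 8979; k=2: (A_1..A_2)·(A_3..A_5) → 2952+8118+6·41·41 = 21156; k=3: (A_1..A_3)·(A_4..A_5) → 9102+3075+6·25·41 = 18327; k=4: (A_1..A_4)·(A_5..A_5) → 4767+0+6·3·41 = 5505.
Best split is after A_4, i.e. k = 4.

4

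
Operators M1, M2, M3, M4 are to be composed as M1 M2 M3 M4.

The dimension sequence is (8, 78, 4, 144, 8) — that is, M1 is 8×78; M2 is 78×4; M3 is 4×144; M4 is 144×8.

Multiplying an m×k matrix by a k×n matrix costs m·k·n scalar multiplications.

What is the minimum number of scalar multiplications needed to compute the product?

Adjacent pairs: M1M2 = 8·78·4 = 2496; M2M3 = 78·4·144 = 44928; M3M4 = 4·144·8 = 4608.
Length 3: M1..M3: k=1: 0+44928+8·78·144=134784; k=2: 2496+0+8·4·144=7104 → min 7104 | M2..M4: k=2: 0+4608+78·4·8=7104; k=3: 44928+0+78·144·8=134784 → min 7104.
Length 4: M1..M4: k=1: 0+7104+8·78·8=12096; k=2: 2496+4608+8·4·8=7360; k=3: 7104+0+8·144·8=16320 → min 7360.
Optimal order: ((M1 M2) (M3 M4)) with cost 7360.

7360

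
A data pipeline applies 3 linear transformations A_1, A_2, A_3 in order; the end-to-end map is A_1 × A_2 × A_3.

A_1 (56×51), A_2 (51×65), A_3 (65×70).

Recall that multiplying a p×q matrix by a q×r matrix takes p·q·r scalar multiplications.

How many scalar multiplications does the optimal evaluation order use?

431970

Order (A_1 × (A_2 × A_3)): (A_2 × A_3): 51×65 by 65×70 → 51×70, cost 51·65·70 = 232050; (A_1 × (A_2 × A_3)): 56×51 by 51×70 → 56×70, cost 56·51·70 = 199920; cumulative 431970. Total 431970.
Order ((A_1 × A_2) × A_3): (A_1 × A_2): 56×51 by 51×65 → 56×65, cost 56·51·65 = 185640; ((A_1 × A_2) × A_3): 56×65 by 65×70 → 56×70, cost 56·65·70 = 254800; cumulative 440440. Total 440440.
Minimum: 431970.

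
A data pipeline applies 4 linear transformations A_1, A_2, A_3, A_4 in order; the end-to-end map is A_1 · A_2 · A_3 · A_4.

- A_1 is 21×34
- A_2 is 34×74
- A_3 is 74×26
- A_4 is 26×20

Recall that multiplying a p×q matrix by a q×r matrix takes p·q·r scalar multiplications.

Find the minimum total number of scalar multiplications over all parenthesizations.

94900

Adjacent pairs: A_1A_2 = 21·34·74 = 52836; A_2A_3 = 34·74·26 = 65416; A_3A_4 = 74·26·20 = 38480.
Length 3: A_1..A_3: k=1: 0+65416+21·34·26=83980; k=2: 52836+0+21·74·26=93240 → min 83980 | A_2..A_4: k=2: 0+38480+34·74·20=88800; k=3: 65416+0+34·26·20=83096 → min 83096.
Length 4: A_1..A_4: k=1: 0+83096+21·34·20=97376; k=2: 52836+38480+21·74·20=122396; k=3: 83980+0+21·26·20=94900 → min 94900.
Optimal order: ((A_1 · (A_2 · A_3)) · A_4) with cost 94900.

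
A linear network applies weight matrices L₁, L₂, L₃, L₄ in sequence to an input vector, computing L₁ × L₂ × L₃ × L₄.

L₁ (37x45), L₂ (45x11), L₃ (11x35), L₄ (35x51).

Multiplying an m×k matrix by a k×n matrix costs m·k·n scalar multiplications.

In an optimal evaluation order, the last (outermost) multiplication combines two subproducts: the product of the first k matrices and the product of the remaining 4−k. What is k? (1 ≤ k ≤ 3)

2

Adjacent pairs: L₁L₂ = 37·45·11 = 18315; L₂L₃ = 45·11·35 = 17325; L₃L₄ = 11·35·51 = 19635.
Length 3: L₁..L₃: k=1: 0+17325+37·45·35=75600; k=2: 18315+0+37·11·35=32560 → min 32560 | L₂..L₄: k=2: 0+19635+45·11·51=44880; k=3: 17325+0+45·35·51=97650 → min 44880.
Top-level splits: k=1: (L₁..L₁)·(L₂..L₄) → 0+44880+37·45·51 = 129795; k=2: (L₁..L₂)·(L₃..L₄) → 18315+19635+37·11·51 = 58707; k=3: (L₁..L₃)·(L₄..L₄) → 32560+0+37·35·51 = 98605.
Best split is after L₂, i.e. k = 2.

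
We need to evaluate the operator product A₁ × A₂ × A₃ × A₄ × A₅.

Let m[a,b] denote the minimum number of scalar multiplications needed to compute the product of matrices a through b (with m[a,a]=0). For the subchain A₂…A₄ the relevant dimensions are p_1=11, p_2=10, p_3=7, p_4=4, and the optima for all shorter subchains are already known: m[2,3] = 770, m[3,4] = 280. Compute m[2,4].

m[2,4] = min over k∈[2,3] of m[2,k]+m[k+1,4]+p_{1}·p_k·p_{4}.
k=2: 0 + 280 + 11·10·4 = 720; k=3: 770 + 0 + 11·7·4 = 1078.
Minimum: 720 at k=2.

720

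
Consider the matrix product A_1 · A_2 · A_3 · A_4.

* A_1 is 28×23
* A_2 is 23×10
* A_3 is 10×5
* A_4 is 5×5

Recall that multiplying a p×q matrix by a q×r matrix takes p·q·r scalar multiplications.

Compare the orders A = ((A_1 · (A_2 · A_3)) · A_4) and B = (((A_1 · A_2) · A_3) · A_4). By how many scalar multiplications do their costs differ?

Order A = ((A_1 · (A_2 · A_3)) · A_4): (A_2 · A_3): 23×10 by 10×5 → 23×5, cost 23·10·5 = 1150; (A_1 · (A_2 · A_3)): 28×23 by 23×5 → 28×5, cost 28·23·5 = 3220; cumulative 4370; ((A_1 · (A_2 · A_3)) · A_4): 28×5 by 5×5 → 28×5, cost 28·5·5 = 700; cumulative 5070. Total 5070.
Order B = (((A_1 · A_2) · A_3) · A_4): (A_1 · A_2): 28×23 by 23×10 → 28×10, cost 28·23·10 = 6440; ((A_1 · A_2) · A_3): 28×10 by 10×5 → 28×5, cost 28·10·5 = 1400; cumulative 7840; (((A_1 · A_2) · A_3) · A_4): 28×5 by 5×5 → 28×5, cost 28·5·5 = 700; cumulative 8540. Total 8540.
Difference: |5070 − 8540| = 3470.

3470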